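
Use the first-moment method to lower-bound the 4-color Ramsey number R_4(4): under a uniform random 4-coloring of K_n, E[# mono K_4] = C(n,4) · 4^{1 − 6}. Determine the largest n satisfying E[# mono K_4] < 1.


We need C(n, 4) · 4^{1 − 6} < 1, i.e. C(n, 4) < 4^{6 − 1} = 1024.
Check values of n near the boundary:
  n = 8: C(8, 4) = 70; 70 < 1024? YES
  n = 9: C(9, 4) = 126; 126 < 1024? YES
  n = 10: C(10, 4) = 210; 210 < 1024? YES
  n = 11: C(11, 4) = 330; 330 < 1024? YES
  n = 12: C(12, 4) = 495; 495 < 1024? YES
  n = 13: C(13, 4) = 715; 715 < 1024? YES
  n = 14: C(14, 4) = 1001; 1001 < 1024? YES
  n = 15: C(15, 4) = 1365; 1365 < 1024? NO
  n = 16: C(16, 4) = 1820; 1820 < 1024? NO
  n = 17: C(17, 4) = 2380; 2380 < 1024? NO
The largest n with C(n, 4) < 1024 is n = 14 (where E[X] = 1001/1024 ≈ 0.9775391). Hence R_4(4) > 14, i.e. R_4(4) ≥ 15.

Largest n = 14; hence R_4(4) > 14.


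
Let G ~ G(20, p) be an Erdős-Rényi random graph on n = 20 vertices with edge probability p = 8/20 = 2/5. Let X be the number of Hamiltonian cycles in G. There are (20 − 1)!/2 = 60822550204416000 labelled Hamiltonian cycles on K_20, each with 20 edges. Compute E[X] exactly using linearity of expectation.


K_20 has (20 − 1)!/2 = 60822550204416000 labelled Hamiltonian cycles.
For each such Hamiltonian cycle H, let X_H = 1 if all 20 edges of H are present in G. Then P[X_H = 1] = p^{20} = (2/5)^{20} = 1048576/95367431640625.
By linearity: E[X] = Σ_H E[X_H] = 60822550204416000 · p^{20} = 60822550204416000 · 1048576/95367431640625 = 510216531225165692928/762939453125.
Numerically: E[X] ≈ 6.6875e+08.

E[X] = 60822550204416000 · (2/5)^{20} = 510216531225165692928/762939453125 ≈ 6.6875e+08.


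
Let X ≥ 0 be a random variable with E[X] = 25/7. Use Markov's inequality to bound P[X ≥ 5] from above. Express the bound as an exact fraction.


μ = E[X] = 25/7, a = 5.
Markov: P[X ≥ 5] ≤ μ/a = (25/7)/5 = 5/7.
Numerically: ≈ 0.714.
(Since a = 5 > μ = 3.571, the bound 5/7 is < 1 and informative.)

P[X ≥ 5] ≤ 5/7 ≈ 0.714.


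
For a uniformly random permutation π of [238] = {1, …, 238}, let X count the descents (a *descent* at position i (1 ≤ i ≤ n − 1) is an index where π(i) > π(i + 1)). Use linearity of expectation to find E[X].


Write X = Σ X_I over i = 1, …, 237, with X_I the indicator of one descent.
There are 237 indicators.
For each fixed i, the pair (π(i), π(i+1)) is a uniformly random ordered pair of distinct values from {1, …, 238}; by symmetry P[π(i) > π(i+1)] = 1/2.
By linearity: E[X] = 237 · (1/2) = (238 − 1) · (1/2) = 237/2 ≈ 118.500000.

E[X] = 237/2 = 118.500000.


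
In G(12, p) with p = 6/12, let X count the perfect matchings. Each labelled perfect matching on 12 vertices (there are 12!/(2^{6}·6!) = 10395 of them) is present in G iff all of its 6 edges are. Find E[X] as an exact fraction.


K_12 has 12!/(2^{6}·6!) = 10395 labelled perfect matchings.
For each such perfect matching H, let X_H = 1 if all 6 edges of H are present in G. Then P[X_H = 1] = p^{6} = (1/2)^{6} = 1/64.
By linearity: E[X] = Σ_H E[X_H] = 10395 · p^{6} = 10395 · 1/64 = 10395/64.
Numerically: E[X] ≈ 162.

E[X] = 10395 · (1/2)^{6} = 10395/64 ≈ 162.


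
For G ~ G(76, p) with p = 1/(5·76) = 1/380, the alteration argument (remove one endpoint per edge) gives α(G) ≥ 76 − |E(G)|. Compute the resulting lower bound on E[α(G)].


E[|E(G)|] = C(76, 2)·p = 2850 · (1/380) = 15/2.
E[α(G)] ≥ n − E[|E(G)|] = 76 − 15/2 = 137/2.
Numerically: ≈ 68.500000.
(This is only a lower bound; the true E[α(G)] may be larger.)

E[α(G)] ≥ 137/2 ≈ 68.500000.


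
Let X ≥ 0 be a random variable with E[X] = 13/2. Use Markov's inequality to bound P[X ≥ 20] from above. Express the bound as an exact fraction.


μ = E[X] = 13/2, a = 20.
Markov: P[X ≥ 20] ≤ μ/a = (13/2)/20 = 13/40.
Numerically: ≈ 0.32500.
(Since a = 20 > μ = 6.50000, the bound 13/40 is < 1 and informative.)

P[X ≥ 20] ≤ 13/40 ≈ 0.32500.


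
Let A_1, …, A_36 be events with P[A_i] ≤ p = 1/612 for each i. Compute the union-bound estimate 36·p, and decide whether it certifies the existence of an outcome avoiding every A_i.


Union bound: P[∪_{i=1}^{36} A_i] ≤ Σ_i P[A_i] ≤ 36·p = 36·(1/612) = 1/17.
Numerically: 1/17 ≈ 0.059.
Is 1/17 < 1? YES.
Since P[∪ A_i] ≤ 1/17 < 1, the complement has P[∩ A_i^c] ≥ 1 − 1/17 = 16/17 > 0, so some outcome avoids every A_i.

36·p = 1/17 ≈ 0.059; existence CERTIFIED by the union bound.


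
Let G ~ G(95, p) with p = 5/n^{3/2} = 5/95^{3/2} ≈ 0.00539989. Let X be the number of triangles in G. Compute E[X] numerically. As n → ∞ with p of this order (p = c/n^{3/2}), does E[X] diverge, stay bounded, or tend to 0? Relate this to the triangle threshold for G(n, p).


Number of potential triangles: C(95, 3) = 138415.
Each occurs with probability p³ ≈ (0.00539989)³ ≈ 1.57454033e-07.
By linearity: E[X] = C(95, 3)·p³ ≈ 138415 · 1.57454033e-07 ≈ 0.021794.
Since α = 3/2 > 1, p = c/n^{3/2} = o(1/n) is below the triangle threshold p ~ 1/n. Asymptotically E[X] ~ (c³/6)·n^{3(1−α)} = (5³/6)·n^{-1.5} → 0, so by Markov's inequality G has no triangles w.h.p.

E[X] ≈ 0.021794; in regime p = Θ(1/n^{3/2}) E[X] tends to 0 (below the triangle threshold p ~ 1/n).


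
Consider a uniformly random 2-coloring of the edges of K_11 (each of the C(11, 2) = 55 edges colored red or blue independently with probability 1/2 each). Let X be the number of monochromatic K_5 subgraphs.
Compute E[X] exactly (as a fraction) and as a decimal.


Let X = Σ_S X_S over the C(11, 5) = 462 subsets S of size 5, where X_S = 1 if the K_5 on S is monochromatic.
For a fixed S, the K_5 on S has C(5, 2) = 10 edges. P[all 10 edges red] = (1/2)^10, and likewise for blue, so P[monochromatic] = 2·(1/2)^10 = 2^{1 − 10} = 1/512.
By linearity of expectation: E[X] = C(11, 5) · 2^{1 − 10} = 462 · 1/512 = 231/256.
Numerically: E[X] ≈ 0.902344.

E[X] = C(11,5)·2^(1−C(5,2)) = 231/256 ≈ 0.902344.


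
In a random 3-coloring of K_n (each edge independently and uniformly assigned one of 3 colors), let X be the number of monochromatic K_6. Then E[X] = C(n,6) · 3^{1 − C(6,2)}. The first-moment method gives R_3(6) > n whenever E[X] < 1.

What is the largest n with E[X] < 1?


We need C(n, 6) · 3^{1 − 15} < 1, i.e. C(n, 6) < 3^{15 − 1} = 4782969.
Check values of n near the boundary:
  n = 40: C(40, 6) = 3838380; 3838380 < 4782969? YES
  n = 41: C(41, 6) = 4496388; 4496388 < 4782969? YES
  n = 42: C(42, 6) = 5245786; 5245786 < 4782969? NO
  n = 43: C(43, 6) = 6096454; 6096454 < 4782969? NO
  n = 44: C(44, 6) = 7059052; 7059052 < 4782969? NO
The largest n with C(n, 6) < 4782969 is n = 41 (where E[X] = 1498796/1594323 ≈ 0.940). Hence R_3(6) > 41, i.e. R_3(6) ≥ 42.

Largest n = 41; hence R_3(6) > 41.


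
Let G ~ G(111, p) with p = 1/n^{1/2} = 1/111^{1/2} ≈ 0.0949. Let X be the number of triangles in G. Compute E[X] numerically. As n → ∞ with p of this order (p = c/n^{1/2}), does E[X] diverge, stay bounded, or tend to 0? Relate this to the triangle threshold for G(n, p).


Number of potential triangles: C(111, 3) = 221815.
Each occurs with probability p³ ≈ (0.0949)³ ≈ 8.55097e-04.
By linearity: E[X] = C(111, 3)·p³ ≈ 221815 · 8.55097e-04 ≈ 189.673.
Since α = 1/2 < 1, p = c/n^{1/2} ≫ 1/n is above the triangle threshold p ~ 1/n. Asymptotically E[X] ~ (c³/6)·n^{3(1−α)} = (1³/6)·n^{1.5} → ∞; triangles are abundant w.h.p.

E[X] ≈ 189.673; in regime p = Θ(1/n^{1/2}) E[X] diverges (above the triangle threshold p ~ 1/n).


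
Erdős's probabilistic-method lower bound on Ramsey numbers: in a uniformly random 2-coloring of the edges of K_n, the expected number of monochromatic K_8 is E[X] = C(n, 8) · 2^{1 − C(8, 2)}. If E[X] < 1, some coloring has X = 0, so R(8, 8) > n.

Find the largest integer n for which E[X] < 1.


We need C(n, 8) · 2^{1 − 28} < 1, i.e. C(n, 8) < 2^{28 − 1} = 134217728.
Check values of n near the boundary:
  n = 38: C(38, 8) = 48903492; 48903492 < 134217728? YES
  n = 39: C(39, 8) = 61523748; 61523748 < 134217728? YES
  n = 40: C(40, 8) = 76904685; 76904685 < 134217728? YES
  n = 41: C(41, 8) = 95548245; 95548245 < 134217728? YES
  n = 42: C(42, 8) = 118030185; 118030185 < 134217728? YES
  n = 43: C(43, 8) = 145008513; 145008513 < 134217728? NO
  n = 44: C(44, 8) = 177232627; 177232627 < 134217728? NO
The largest n with C(n, 8) < 134217728 is n = 42 (where E[X] = 118030185/134217728 ≈ 0.87939). Hence R(8, 8) > 42, i.e. R(8, 8) ≥ 43.

Largest n = 42; hence R(8, 8) > 42.


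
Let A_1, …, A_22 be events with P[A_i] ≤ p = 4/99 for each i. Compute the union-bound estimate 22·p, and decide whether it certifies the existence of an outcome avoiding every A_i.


Union bound: P[∪_{i=1}^{22} A_i] ≤ Σ_i P[A_i] ≤ 22·p = 22·(4/99) = 8/9.
Numerically: 8/9 ≈ 0.8888889.
Is 8/9 < 1? YES.
Since P[∪ A_i] ≤ 8/9 < 1, the complement has P[∩ A_i^c] ≥ 1 − 8/9 = 1/9 > 0, so some outcome avoids every A_i.

22·p = 8/9 ≈ 0.8888889; existence CERTIFIED by the union bound.


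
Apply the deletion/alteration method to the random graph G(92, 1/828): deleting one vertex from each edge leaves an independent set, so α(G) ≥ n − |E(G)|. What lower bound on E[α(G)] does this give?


E[|E(G)|] = C(92, 2)·p = 4186 · (1/828) = 91/18.
E[α(G)] ≥ n − E[|E(G)|] = 92 − 91/18 = 1565/18.
Numerically: ≈ 86.94444.
(This is only a lower bound; the true E[α(G)] may be larger.)

E[α(G)] ≥ 1565/18 ≈ 86.94444.


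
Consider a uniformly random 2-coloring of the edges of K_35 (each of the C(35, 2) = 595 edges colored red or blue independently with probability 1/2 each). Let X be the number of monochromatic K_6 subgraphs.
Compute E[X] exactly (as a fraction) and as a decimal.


Let X = Σ_S X_S over the C(35, 6) = 1623160 subsets S of size 6, where X_S = 1 if the K_6 on S is monochromatic.
For a fixed S, the K_6 on S has C(6, 2) = 15 edges. P[all 15 edges red] = (1/2)^15, and likewise for blue, so P[monochromatic] = 2·(1/2)^15 = 2^{1 − 15} = 1/16384.
By linearity of expectation: E[X] = C(35, 6) · 2^{1 − 15} = 1623160 · 1/16384 = 202895/2048.
Numerically: E[X] ≈ 99.069824.

E[X] = C(35,6)·2^(1−C(6,2)) = 202895/2048 ≈ 99.069824.


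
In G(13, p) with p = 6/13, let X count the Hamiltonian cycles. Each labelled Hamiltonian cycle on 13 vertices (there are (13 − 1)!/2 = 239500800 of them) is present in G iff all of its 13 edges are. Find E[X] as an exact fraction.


K_13 has (13 − 1)!/2 = 239500800 labelled Hamiltonian cycles.
For each such Hamiltonian cycle H, let X_H = 1 if all 13 edges of H are present in G. Then P[X_H = 1] = p^{13} = (6/13)^{13} = 13060694016/302875106592253.
Summing the indicators: E[X] = Σ_H E[X_H] = 239500800 · p^{13} = 239500800 · 13060694016/302875106592253 = 3128046665387212800/302875106592253.
Numerically: E[X] ≈ 1.03e+04.

E[X] = 239500800 · (6/13)^{13} = 3128046665387212800/302875106592253 ≈ 1.03e+04.


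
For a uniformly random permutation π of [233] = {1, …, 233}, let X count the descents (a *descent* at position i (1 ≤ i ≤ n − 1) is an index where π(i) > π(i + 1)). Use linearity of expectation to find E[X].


Write X = Σ X_I over i = 1, …, 232, with X_I the indicator of one descent.
There are 232 indicators.
For each fixed i, the pair (π(i), π(i+1)) is a uniformly random ordered pair of distinct values from {1, …, 233}; by symmetry P[π(i) > π(i+1)] = 1/2.
By linearity: E[X] = 232 · (1/2) = (233 − 1) · (1/2) = 116 ≈ 116.000.

E[X] = 116 = 116.000.


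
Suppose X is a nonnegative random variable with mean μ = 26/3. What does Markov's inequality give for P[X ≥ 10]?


μ = E[X] = 26/3, a = 10.
Markov: P[X ≥ 10] ≤ μ/a = (26/3)/10 = 13/15.
Numerically: ≈ 0.86667.
(Since a = 10 > μ = 8.66667, the bound 13/15 is < 1 and informative.)

P[X ≥ 10] ≤ 13/15 ≈ 0.86667.


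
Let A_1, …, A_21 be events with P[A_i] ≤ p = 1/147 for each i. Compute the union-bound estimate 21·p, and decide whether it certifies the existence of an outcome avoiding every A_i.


Union bound: P[∪_{i=1}^{21} A_i] ≤ Σ_i P[A_i] ≤ 21·p = 21·(1/147) = 1/7.
Numerically: 1/7 ≈ 0.1429.
Is 1/7 < 1? YES.
Since P[∪ A_i] ≤ 1/7 < 1, the complement has P[∩ A_i^c] ≥ 1 − 1/7 = 6/7 > 0, so some outcome avoids every A_i.

21·p = 1/7 ≈ 0.1429; existence CERTIFIED by the union bound.


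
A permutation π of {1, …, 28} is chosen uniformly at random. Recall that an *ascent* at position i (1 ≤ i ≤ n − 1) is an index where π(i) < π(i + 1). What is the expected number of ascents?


Write X = Σ X_I over i = 1, …, 27, with X_I the indicator of one ascent.
There are 27 indicators.
For each fixed i, the pair (π(i), π(i+1)) is a uniformly random ordered pair of distinct values from {1, …, 28}; by symmetry P[π(i) < π(i+1)] = 1/2.
By linearity: E[X] = 27 · (1/2) = (28 − 1) · (1/2) = 27/2 ≈ 13.500.

E[X] = 27/2 = 13.500.


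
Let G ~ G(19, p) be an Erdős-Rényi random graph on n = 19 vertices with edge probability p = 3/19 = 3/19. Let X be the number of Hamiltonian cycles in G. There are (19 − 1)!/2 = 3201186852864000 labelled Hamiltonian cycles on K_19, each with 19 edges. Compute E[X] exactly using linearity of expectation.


K_19 has (19 − 1)!/2 = 3201186852864000 labelled Hamiltonian cycles.
For each such Hamiltonian cycle H, let X_H = 1 if all 19 edges of H are present in G. Then P[X_H = 1] = p^{19} = (3/19)^{19} = 1162261467/1978419655660313589123979.
Summing the indicators: E[X] = Σ_H E[X_H] = 3201186852864000 · p^{19} = 3201186852864000 · 1162261467/1978419655660313589123979 = 3720616127750825791488000/1978419655660313589123979.
Numerically: E[X] ≈ 1.881.

E[X] = 3201186852864000 · (3/19)^{19} = 3720616127750825791488000/1978419655660313589123979 ≈ 1.881.


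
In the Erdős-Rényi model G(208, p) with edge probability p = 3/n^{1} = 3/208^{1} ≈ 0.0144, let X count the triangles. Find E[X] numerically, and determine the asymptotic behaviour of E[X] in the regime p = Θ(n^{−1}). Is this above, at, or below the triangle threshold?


Number of potential triangles: C(208, 3) = 1478256.
Each occurs with probability p³ ≈ (0.0144)³ ≈ 3.00036e-06.
By linearity: E[X] = C(208, 3)·p³ ≈ 1478256 · 3.00036e-06 ≈ 4.435.
Here α = 1, so p = 3/n is exactly at the triangle threshold p ~ 1/n. Asymptotically E[X] → c³/6 = 3³/6 = 9/2 ≈ 4.500, a bounded constant. In this regime the triangle count is asymptotically Poisson(c³/6).

E[X] ≈ 4.435; in regime p = Θ(1/n^{1}) E[X] stays bounded (at the triangle threshold p ~ 1/n).


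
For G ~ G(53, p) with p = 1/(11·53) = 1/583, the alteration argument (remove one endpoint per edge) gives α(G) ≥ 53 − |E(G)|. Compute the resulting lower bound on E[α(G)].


E[|E(G)|] = C(53, 2)·p = 1378 · (1/583) = 26/11.
E[α(G)] ≥ n − E[|E(G)|] = 53 − 26/11 = 557/11.
Numerically: ≈ 50.6364.
(This is only a lower bound; the true E[α(G)] may be larger.)

E[α(G)] ≥ 557/11 ≈ 50.6364.


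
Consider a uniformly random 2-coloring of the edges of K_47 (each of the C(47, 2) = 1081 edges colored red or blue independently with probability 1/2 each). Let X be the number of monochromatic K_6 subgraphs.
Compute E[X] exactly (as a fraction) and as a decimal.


Let X = Σ_S X_S over the C(47, 6) = 10737573 subsets S of size 6, where X_S = 1 if the K_6 on S is monochromatic.
For a fixed S, the K_6 on S has C(6, 2) = 15 edges. P[all 15 edges red] = (1/2)^15, and likewise for blue, so P[monochromatic] = 2·(1/2)^15 = 2^{1 − 15} = 1/16384.
Summing: E[X] = C(47, 6) · 2^{1 − 15} = 10737573 · 1/16384 = 10737573/16384.
Numerically: E[X] ≈ 655.3694.

E[X] = C(47,6)·2^(1−C(6,2)) = 10737573/16384 ≈ 655.3694.


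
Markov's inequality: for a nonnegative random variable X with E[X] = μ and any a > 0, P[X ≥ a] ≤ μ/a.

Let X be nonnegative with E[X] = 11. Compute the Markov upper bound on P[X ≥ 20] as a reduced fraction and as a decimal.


μ = E[X] = 11, a = 20.
Markov: P[X ≥ 20] ≤ μ/a = (11)/20 = 11/20.
Numerically: ≈ 0.5500.
(Since a = 20 > μ = 11.0000, the bound 11/20 is < 1 and informative.)

P[X ≥ 20] ≤ 11/20 ≈ 0.5500.


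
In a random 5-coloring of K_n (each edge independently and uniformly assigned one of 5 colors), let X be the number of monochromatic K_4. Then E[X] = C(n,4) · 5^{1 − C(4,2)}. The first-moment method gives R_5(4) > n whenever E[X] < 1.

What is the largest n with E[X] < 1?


We need C(n, 4) · 5^{1 − 6} < 1, i.e. C(n, 4) < 5^{6 − 1} = 3125.
Check values of n near the boundary:
  n = 12: C(12, 4) = 495; 495 < 3125? YES
  n = 13: C(13, 4) = 715; 715 < 3125? YES
  n = 14: C(14, 4) = 1001; 1001 < 3125? YES
  n = 15: C(15, 4) = 1365; 1365 < 3125? YES
  n = 16: C(16, 4) = 1820; 1820 < 3125? YES
  n = 17: C(17, 4) = 2380; 2380 < 3125? YES
  n = 18: C(18, 4) = 3060; 3060 < 3125? YES
  n = 19: C(19, 4) = 3876; 3876 < 3125? NO
The largest n with C(n, 4) < 3125 is n = 18 (where E[X] = 612/625 ≈ 0.9792). Hence R_5(4) > 18, i.e. R_5(4) ≥ 19.

Largest n = 18; hence R_5(4) > 18.


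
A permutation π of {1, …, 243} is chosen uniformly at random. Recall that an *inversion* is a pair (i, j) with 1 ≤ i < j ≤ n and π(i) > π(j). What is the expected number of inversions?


Write X = Σ X_I over the C(243, 2) = 29403 pairs i < j, with X_I the indicator of one inversion.
There are 29403 indicators.
For each fixed pair i < j, the values π(i) and π(j) are two distinct elements of {1, …, 243} in uniformly random order; by symmetry P[π(i) > π(j)] = 1/2.
By linearity: E[X] = 29403 · (1/2) = C(243, 2) · (1/2) = 29403/2 = 29403/2 ≈ 14701.50000.

E[X] = 29403/2 = 14701.50000.


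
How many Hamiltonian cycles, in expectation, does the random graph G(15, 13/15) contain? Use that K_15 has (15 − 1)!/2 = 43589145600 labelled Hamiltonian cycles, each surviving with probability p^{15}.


K_15 has (15 − 1)!/2 = 43589145600 labelled Hamiltonian cycles.
For each such Hamiltonian cycle H, let X_H = 1 if all 15 edges of H are present in G. Then P[X_H = 1] = p^{15} = (13/15)^{15} = 51185893014090757/437893890380859375.
By linearity: E[X] = Σ_H E[X_H] = 43589145600 · p^{15} = 43589145600 · 51185893014090757/437893890380859375 = 367267381606127548722176/72081298828125.
Numerically: E[X] ≈ 5.095e+09.

E[X] = 43589145600 · (13/15)^{15} = 367267381606127548722176/72081298828125 ≈ 5.095e+09.


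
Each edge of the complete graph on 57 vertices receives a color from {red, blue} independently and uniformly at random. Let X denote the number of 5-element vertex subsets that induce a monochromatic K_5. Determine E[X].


Let X = Σ_S X_S over the C(57, 5) = 4187106 subsets S of size 5, where X_S = 1 if the K_5 on S is monochromatic.
For a fixed S, the K_5 on S has C(5, 2) = 10 edges. P[all 10 edges red] = (1/2)^10, and likewise for blue, so P[monochromatic] = 2·(1/2)^10 = 2^{1 − 10} = 1/512.
By linearity of expectation: E[X] = C(57, 5) · 2^{1 − 10} = 4187106 · 1/512 = 2093553/256.
Numerically: E[X] ≈ 8177.94141.

E[X] = C(57,5)·2^(1−C(5,2)) = 2093553/256 ≈ 8177.94141.


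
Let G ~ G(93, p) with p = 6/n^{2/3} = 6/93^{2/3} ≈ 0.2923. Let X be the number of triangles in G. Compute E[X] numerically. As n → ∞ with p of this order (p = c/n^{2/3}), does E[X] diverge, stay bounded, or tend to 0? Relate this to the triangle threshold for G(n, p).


Number of potential triangles: C(93, 3) = 129766.
Each occurs with probability p³ ≈ (0.2923)³ ≈ 2.497399e-02.
By linearity: E[X] = C(93, 3)·p³ ≈ 129766 · 2.497399e-02 ≈ 3240.7742.
Since α = 2/3 < 1, p = c/n^{2/3} ≫ 1/n is above the triangle threshold p ~ 1/n. Asymptotically E[X] ~ (c³/6)·n^{3(1−α)} = (6³/6)·n^{1} → ∞; triangles are abundant w.h.p.

E[X] ≈ 3240.7742; in regime p = Θ(1/n^{2/3}) E[X] diverges (above the triangle threshold p ~ 1/n).


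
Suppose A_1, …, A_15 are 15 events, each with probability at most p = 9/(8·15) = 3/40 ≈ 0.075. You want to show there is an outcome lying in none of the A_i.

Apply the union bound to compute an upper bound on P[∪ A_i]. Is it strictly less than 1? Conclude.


Union bound: P[∪_{i=1}^{15} A_i] ≤ Σ_i P[A_i] ≤ 15·p = 15·(3/40) = 9/8.
Numerically: 9/8 ≈ 1.125.
Is 9/8 < 1? NO.
Since the bound 9/8 is ≥ 1, the union bound is uninformative here; it does NOT by itself certify existence.

15·p = 9/8 ≈ 1.125; existence NOT certified by the union bound.


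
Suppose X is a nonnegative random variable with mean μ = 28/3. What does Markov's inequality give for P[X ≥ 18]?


μ = E[X] = 28/3, a = 18.
Markov: P[X ≥ 18] ≤ μ/a = (28/3)/18 = 14/27.
Numerically: ≈ 0.518519.
(Since a = 18 > μ = 9.333333, the bound 14/27 is < 1 and informative.)

P[X ≥ 18] ≤ 14/27 ≈ 0.518519.


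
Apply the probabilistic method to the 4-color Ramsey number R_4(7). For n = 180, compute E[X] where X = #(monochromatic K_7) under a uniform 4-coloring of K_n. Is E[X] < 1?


E[X] = C(180, 7) · 4^{1 − 21} = 1079414463600 · 4^{−20} = 1079414463600/1099511627776.
As a reduced fraction: E[X] = 67463403975/68719476736 ≈ 0.9817.
Is E[X] < 1? YES.
Since E[X] < 1, there exists a 4-coloring of K_{180} with no monochromatic K_7; hence R_4(7) > 180.

E[X] = 67463403975/68719476736 ≈ 0.9817; E[X] < 1, so R_4(7) > 180.


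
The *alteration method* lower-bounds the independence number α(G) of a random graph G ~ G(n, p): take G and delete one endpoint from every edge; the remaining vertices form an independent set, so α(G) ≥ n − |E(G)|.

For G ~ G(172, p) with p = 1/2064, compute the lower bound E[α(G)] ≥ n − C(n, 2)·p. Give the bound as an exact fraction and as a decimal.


E[|E(G)|] = C(172, 2)·p = 14706 · (1/2064) = 57/8.
E[α(G)] ≥ n − E[|E(G)|] = 172 − 57/8 = 1319/8.
Numerically: ≈ 164.875000.
(This is only a lower bound; the true E[α(G)] may be larger.)

E[α(G)] ≥ 1319/8 ≈ 164.875000.


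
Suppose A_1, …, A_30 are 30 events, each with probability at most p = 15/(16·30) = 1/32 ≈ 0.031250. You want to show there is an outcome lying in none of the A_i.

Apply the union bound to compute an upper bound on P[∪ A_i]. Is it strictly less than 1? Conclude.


Union bound: P[∪_{i=1}^{30} A_i] ≤ Σ_i P[A_i] ≤ 30·p = 30·(1/32) = 15/16.
Numerically: 15/16 ≈ 0.937500.
Is 15/16 < 1? YES.
Since P[∪ A_i] ≤ 15/16 < 1, the complement has P[∩ A_i^c] ≥ 1 − 15/16 = 1/16 > 0, so some outcome avoids every A_i.

30·p = 15/16 ≈ 0.937500; existence CERTIFIED by the union bound.


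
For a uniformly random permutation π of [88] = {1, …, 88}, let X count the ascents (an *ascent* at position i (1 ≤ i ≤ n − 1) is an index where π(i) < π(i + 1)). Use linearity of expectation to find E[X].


Write X = Σ X_I over i = 1, …, 87, with X_I the indicator of one ascent.
There are 87 indicators.
For each fixed i, the pair (π(i), π(i+1)) is a uniformly random ordered pair of distinct values from {1, …, 88}; by symmetry P[π(i) < π(i+1)] = 1/2.
By linearity: E[X] = 87 · (1/2) = (88 − 1) · (1/2) = 87/2 ≈ 43.500000.

E[X] = 87/2 = 43.500000.


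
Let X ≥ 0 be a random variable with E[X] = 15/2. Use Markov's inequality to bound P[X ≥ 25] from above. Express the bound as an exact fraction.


μ = E[X] = 15/2, a = 25.
Markov: P[X ≥ 25] ≤ μ/a = (15/2)/25 = 3/10.
Numerically: ≈ 0.3000.
(Since a = 25 > μ = 7.5000, the bound 3/10 is < 1 and informative.)

P[X ≥ 25] ≤ 3/10 ≈ 0.3000.


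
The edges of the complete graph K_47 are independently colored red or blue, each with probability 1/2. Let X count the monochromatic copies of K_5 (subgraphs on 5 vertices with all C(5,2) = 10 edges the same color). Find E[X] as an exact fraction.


Let X = Σ_S X_S over the C(47, 5) = 1533939 subsets S of size 5, where X_S = 1 if the K_5 on S is monochromatic.
For a fixed S, the K_5 on S has C(5, 2) = 10 edges. P[all 10 edges red] = (1/2)^10, and likewise for blue, so P[monochromatic] = 2·(1/2)^10 = 2^{1 − 10} = 1/512.
By linearity of expectation: E[X] = C(47, 5) · 2^{1 − 10} = 1533939 · 1/512 = 1533939/512.
Numerically: E[X] ≈ 2995.97461.

E[X] = C(47,5)·2^(1−C(5,2)) = 1533939/512 ≈ 2995.97461.


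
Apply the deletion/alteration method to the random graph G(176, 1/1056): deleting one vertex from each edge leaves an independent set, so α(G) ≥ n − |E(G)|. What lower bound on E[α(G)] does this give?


E[|E(G)|] = C(176, 2)·p = 15400 · (1/1056) = 175/12.
E[α(G)] ≥ n − E[|E(G)|] = 176 − 175/12 = 1937/12.
Numerically: ≈ 161.41667.
(This is only a lower bound; the true E[α(G)] may be larger.)

E[α(G)] ≥ 1937/12 ≈ 161.41667.


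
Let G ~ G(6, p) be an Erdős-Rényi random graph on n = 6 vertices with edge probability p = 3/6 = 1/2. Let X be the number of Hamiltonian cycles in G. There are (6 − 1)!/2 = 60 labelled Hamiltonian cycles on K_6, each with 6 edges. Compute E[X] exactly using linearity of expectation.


K_6 has (6 − 1)!/2 = 60 labelled Hamiltonian cycles.
For each such Hamiltonian cycle H, let X_H = 1 if all 6 edges of H are present in G. Then P[X_H = 1] = p^{6} = (1/2)^{6} = 1/64.
By linearity of expectation: E[X] = Σ_H E[X_H] = 60 · p^{6} = 60 · 1/64 = 15/16.
Numerically: E[X] ≈ 0.938.

E[X] = 60 · (1/2)^{6} = 15/16 ≈ 0.938.


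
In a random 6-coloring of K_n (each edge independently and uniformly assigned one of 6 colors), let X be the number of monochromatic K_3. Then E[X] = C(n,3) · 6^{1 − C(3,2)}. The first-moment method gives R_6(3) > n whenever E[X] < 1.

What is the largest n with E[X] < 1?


We need C(n, 3) · 6^{1 − 3} < 1, i.e. C(n, 3) < 6^{3 − 1} = 36.
Check values of n near the boundary:
  n = 3: C(3, 3) = 1; 1 < 36? YES
  n = 4: C(4, 3) = 4; 4 < 36? YES
  n = 5: C(5, 3) = 10; 10 < 36? YES
  n = 6: C(6, 3) = 20; 20 < 36? YES
  n = 7: C(7, 3) = 35; 35 < 36? YES
  n = 8: C(8, 3) = 56; 56 < 36? NO
  n = 9: C(9, 3) = 84; 84 < 36? NO
  n = 10: C(10, 3) = 120; 120 < 36? NO
The largest n with C(n, 3) < 36 is n = 7 (where E[X] = 35/36 ≈ 0.9722). Hence R_6(3) > 7, i.e. R_6(3) ≥ 8.

Largest n = 7; hence R_6(3) > 7.


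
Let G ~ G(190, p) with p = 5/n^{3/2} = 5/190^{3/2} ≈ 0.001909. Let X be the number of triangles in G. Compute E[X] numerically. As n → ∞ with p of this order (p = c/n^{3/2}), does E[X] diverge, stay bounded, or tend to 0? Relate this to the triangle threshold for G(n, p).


Number of potential triangles: C(190, 3) = 1125180.
Each occurs with probability p³ ≈ (0.001909)³ ≈ 6.958551e-09.
By linearity: E[X] = C(190, 3)·p³ ≈ 1125180 · 6.958551e-09 ≈ 0.0078.
Since α = 3/2 > 1, p = c/n^{3/2} = o(1/n) is below the triangle threshold p ~ 1/n. Asymptotically E[X] ~ (c³/6)·n^{3(1−α)} = (5³/6)·n^{-1.5} → 0, so by Markov's inequality G has no triangles w.h.p.

E[X] ≈ 0.0078; in regime p = Θ(1/n^{3/2}) E[X] tends to 0 (below the triangle threshold p ~ 1/n).


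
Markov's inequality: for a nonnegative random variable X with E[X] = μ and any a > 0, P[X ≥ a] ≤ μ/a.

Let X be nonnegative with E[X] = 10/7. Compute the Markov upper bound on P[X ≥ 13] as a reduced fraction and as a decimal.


μ = E[X] = 10/7, a = 13.
Markov: P[X ≥ 13] ≤ μ/a = (10/7)/13 = 10/91.
Numerically: ≈ 0.10989.
(Since a = 13 > μ = 1.42857, the bound 10/91 is < 1 and informative.)

P[X ≥ 13] ≤ 10/91 ≈ 0.10989.


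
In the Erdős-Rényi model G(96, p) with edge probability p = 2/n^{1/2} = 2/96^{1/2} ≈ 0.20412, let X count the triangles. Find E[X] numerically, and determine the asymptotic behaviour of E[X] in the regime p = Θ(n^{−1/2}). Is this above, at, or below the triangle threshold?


Number of potential triangles: C(96, 3) = 142880.
Each occurs with probability p³ ≈ (0.20412)³ ≈ 8.5051727e-03.
By linearity: E[X] = C(96, 3)·p³ ≈ 142880 · 8.5051727e-03 ≈ 1215.21908.
Since α = 1/2 < 1, p = c/n^{1/2} ≫ 1/n is above the triangle threshold p ~ 1/n. Asymptotically E[X] ~ (c³/6)·n^{3(1−α)} = (2³/6)·n^{1.5} → ∞; triangles are abundant w.h.p.

E[X] ≈ 1215.21908; in regime p = Θ(1/n^{1/2}) E[X] diverges (above the triangle threshold p ~ 1/n).


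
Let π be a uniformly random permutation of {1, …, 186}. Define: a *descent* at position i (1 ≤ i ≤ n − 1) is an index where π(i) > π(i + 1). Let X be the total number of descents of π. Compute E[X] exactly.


Write X = Σ X_I over i = 1, …, 185, with X_I the indicator of one descent.
There are 185 indicators.
For each fixed i, the pair (π(i), π(i+1)) is a uniformly random ordered pair of distinct values from {1, …, 186}; by symmetry P[π(i) > π(i+1)] = 1/2.
By linearity: E[X] = 185 · (1/2) = (186 − 1) · (1/2) = 185/2 ≈ 92.50000.

E[X] = 185/2 = 92.50000.


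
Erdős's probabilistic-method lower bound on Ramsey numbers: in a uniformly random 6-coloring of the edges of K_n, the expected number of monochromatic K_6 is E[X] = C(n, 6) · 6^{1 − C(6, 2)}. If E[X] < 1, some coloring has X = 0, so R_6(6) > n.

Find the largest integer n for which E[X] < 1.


We need C(n, 6) · 6^{1 − 15} < 1, i.e. C(n, 6) < 6^{15 − 1} = 78364164096.
Check values of n near the boundary:
  n = 194: C(194, 6) = 68482017072; 68482017072 < 78364164096? YES
  n = 195: C(195, 6) = 70656049360; 70656049360 < 78364164096? YES
  n = 196: C(196, 6) = 72887293024; 72887293024 < 78364164096? YES
  n = 197: C(197, 6) = 75176946208; 75176946208 < 78364164096? YES
  n = 198: C(198, 6) = 77526225777; 77526225777 < 78364164096? YES
  n = 199: C(199, 6) = 79936367511; 79936367511 < 78364164096? NO
  n = 200: C(200, 6) = 82408626300; 82408626300 < 78364164096? NO
The largest n with C(n, 6) < 78364164096 is n = 198 (where E[X] = 25842075259/26121388032 ≈ 0.989307). Hence R_6(6) > 198, i.e. R_6(6) ≥ 199.

Largest n = 198; hence R_6(6) > 198.


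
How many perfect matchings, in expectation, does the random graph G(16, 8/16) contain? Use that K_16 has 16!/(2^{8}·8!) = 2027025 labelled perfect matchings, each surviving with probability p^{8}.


K_16 has 16!/(2^{8}·8!) = 2027025 labelled perfect matchings.
For each such perfect matching H, let X_H = 1 if all 8 edges of H are present in G. Then P[X_H = 1] = p^{8} = (1/2)^{8} = 1/256.
Summing the indicators: E[X] = Σ_H E[X_H] = 2027025 · p^{8} = 2027025 · 1/256 = 2027025/256.
Numerically: E[X] ≈ 7918.

E[X] = 2027025 · (1/2)^{8} = 2027025/256 ≈ 7918.


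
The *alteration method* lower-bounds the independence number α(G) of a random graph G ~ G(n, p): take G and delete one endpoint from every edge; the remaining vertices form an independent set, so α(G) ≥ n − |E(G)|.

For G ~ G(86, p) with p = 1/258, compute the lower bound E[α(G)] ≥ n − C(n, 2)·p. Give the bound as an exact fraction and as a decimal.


E[|E(G)|] = C(86, 2)·p = 3655 · (1/258) = 85/6.
E[α(G)] ≥ n − E[|E(G)|] = 86 − 85/6 = 431/6.
Numerically: ≈ 71.8333.
(This is only a lower bound; the true E[α(G)] may be larger.)

E[α(G)] ≥ 431/6 ≈ 71.8333.


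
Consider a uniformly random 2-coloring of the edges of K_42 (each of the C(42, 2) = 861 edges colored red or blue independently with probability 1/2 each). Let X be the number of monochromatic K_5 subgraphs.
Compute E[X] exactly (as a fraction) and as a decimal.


Let X = Σ_S X_S over the C(42, 5) = 850668 subsets S of size 5, where X_S = 1 if the K_5 on S is monochromatic.
For a fixed S, the K_5 on S has C(5, 2) = 10 edges. P[all 10 edges red] = (1/2)^10, and likewise for blue, so P[monochromatic] = 2·(1/2)^10 = 2^{1 − 10} = 1/512.
Summing: E[X] = C(42, 5) · 2^{1 − 10} = 850668 · 1/512 = 212667/128.
Numerically: E[X] ≈ 1661.461.

E[X] = C(42,5)·2^(1−C(5,2)) = 212667/128 ≈ 1661.461.


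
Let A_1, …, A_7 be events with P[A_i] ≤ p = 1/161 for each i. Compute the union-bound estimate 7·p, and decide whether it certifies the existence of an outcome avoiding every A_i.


Union bound: P[∪_{i=1}^{7} A_i] ≤ Σ_i P[A_i] ≤ 7·p = 7·(1/161) = 1/23.
Numerically: 1/23 ≈ 0.043478.
Is 1/23 < 1? YES.
Since P[∪ A_i] ≤ 1/23 < 1, the complement has P[∩ A_i^c] ≥ 1 − 1/23 = 22/23 > 0, so some outcome avoids every A_i.

7·p = 1/23 ≈ 0.043478; existence CERTIFIED by the union bound.


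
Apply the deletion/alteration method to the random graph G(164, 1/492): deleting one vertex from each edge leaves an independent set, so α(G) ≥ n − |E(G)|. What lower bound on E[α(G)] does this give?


E[|E(G)|] = C(164, 2)·p = 13366 · (1/492) = 163/6.
E[α(G)] ≥ n − E[|E(G)|] = 164 − 163/6 = 821/6.
Numerically: ≈ 136.833333.
(This is only a lower bound; the true E[α(G)] may be larger.)

E[α(G)] ≥ 821/6 ≈ 136.833333.


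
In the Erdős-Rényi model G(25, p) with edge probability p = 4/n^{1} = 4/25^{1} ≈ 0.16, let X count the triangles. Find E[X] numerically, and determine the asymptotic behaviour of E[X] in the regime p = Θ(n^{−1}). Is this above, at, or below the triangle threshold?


Number of potential triangles: C(25, 3) = 2300.
Each occurs with probability p³ ≈ (0.16)³ ≈ 4.09600e-03.
By linearity: E[X] = C(25, 3)·p³ ≈ 2300 · 4.09600e-03 ≈ 9.421.
Here α = 1, so p = 4/n is exactly at the triangle threshold p ~ 1/n. Asymptotically E[X] → c³/6 = 4³/6 = 32/3 ≈ 10.667, a bounded constant. In this regime the triangle count is asymptotically Poisson(c³/6).

E[X] ≈ 9.421; in regime p = Θ(1/n^{1}) E[X] stays bounded (at the triangle threshold p ~ 1/n).


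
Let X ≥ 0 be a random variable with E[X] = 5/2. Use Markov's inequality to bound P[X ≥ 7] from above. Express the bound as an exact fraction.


μ = E[X] = 5/2, a = 7.
Markov: P[X ≥ 7] ≤ μ/a = (5/2)/7 = 5/14.
Numerically: ≈ 0.357143.
(Since a = 7 > μ = 2.500000, the bound 5/14 is < 1 and informative.)

P[X ≥ 7] ≤ 5/14 ≈ 0.357143.


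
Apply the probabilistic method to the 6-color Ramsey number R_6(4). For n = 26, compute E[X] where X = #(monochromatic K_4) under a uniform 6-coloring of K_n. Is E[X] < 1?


E[X] = C(26, 4) · 6^{1 − 6} = 14950 · 6^{−5} = 14950/7776.
As a reduced fraction: E[X] = 7475/3888 ≈ 1.9226.
Is E[X] < 1? NO.
Since E[X] ≥ 1, the first-moment bound is inconclusive at n = 26; it does NOT by itself certify R_6(4) > 26.

E[X] = 7475/3888 ≈ 1.9226; E[X] ≥ 1; first-moment method inconclusive here.


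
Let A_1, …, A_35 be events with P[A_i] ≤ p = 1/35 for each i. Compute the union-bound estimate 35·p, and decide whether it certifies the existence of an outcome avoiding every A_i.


Union bound: P[∪_{i=1}^{35} A_i] ≤ Σ_i P[A_i] ≤ 35·p = 35·(1/35) = 1.
Numerically: 1 ≈ 1.0000000.
Is 1 < 1? NO.
Since the bound 1 is ≥ 1, the union bound is uninformative here; it does NOT by itself certify existence.

35·p = 1 ≈ 1.0000000; existence NOT certified by the union bound.


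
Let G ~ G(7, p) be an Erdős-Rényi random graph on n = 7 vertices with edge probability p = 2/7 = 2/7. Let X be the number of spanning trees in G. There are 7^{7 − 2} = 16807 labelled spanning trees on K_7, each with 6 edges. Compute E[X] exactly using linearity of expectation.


K_7 has 7^{7 − 2} = 16807 labelled spanning trees.
For each such spanning tree H, let X_H = 1 if all 6 edges of H are present in G. Then P[X_H = 1] = p^{6} = (2/7)^{6} = 64/117649.
Summing the indicators: E[X] = Σ_H E[X_H] = 16807 · p^{6} = 16807 · 64/117649 = 64/7.
Numerically: E[X] ≈ 9.143.

E[X] = 16807 · (2/7)^{6} = 64/7 ≈ 9.143.


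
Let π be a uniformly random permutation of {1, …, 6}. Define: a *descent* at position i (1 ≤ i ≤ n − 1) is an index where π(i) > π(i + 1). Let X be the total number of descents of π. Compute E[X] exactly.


Write X = Σ X_I over i = 1, …, 5, with X_I the indicator of one descent.
There are 5 indicators.
For each fixed i, the pair (π(i), π(i+1)) is a uniformly random ordered pair of distinct values from {1, …, 6}; by symmetry P[π(i) > π(i+1)] = 1/2.
By linearity: E[X] = 5 · (1/2) = (6 − 1) · (1/2) = 5/2 ≈ 2.500.

E[X] = 5/2 = 2.500.


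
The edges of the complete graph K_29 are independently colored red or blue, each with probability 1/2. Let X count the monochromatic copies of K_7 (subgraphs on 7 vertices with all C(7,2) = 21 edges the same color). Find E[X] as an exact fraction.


Let X = Σ_S X_S over the C(29, 7) = 1560780 subsets S of size 7, where X_S = 1 if the K_7 on S is monochromatic.
For a fixed S, the K_7 on S has C(7, 2) = 21 edges. P[all 21 edges red] = (1/2)^21, and likewise for blue, so P[monochromatic] = 2·(1/2)^21 = 2^{1 − 21} = 1/1048576.
Summing: E[X] = C(29, 7) · 2^{1 − 21} = 1560780 · 1/1048576 = 390195/262144.
Numerically: E[X] ≈ 1.488476.

E[X] = C(29,7)·2^(1−C(7,2)) = 390195/262144 ≈ 1.488476.


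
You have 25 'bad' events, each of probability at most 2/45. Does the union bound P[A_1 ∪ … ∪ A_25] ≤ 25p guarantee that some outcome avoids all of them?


Union bound: P[∪_{i=1}^{25} A_i] ≤ Σ_i P[A_i] ≤ 25·p = 25·(2/45) = 10/9.
Numerically: 10/9 ≈ 1.11111.
Is 10/9 < 1? NO.
Since the bound 10/9 is ≥ 1, the union bound is uninformative here; it does NOT by itself certify existence.

25·p = 10/9 ≈ 1.11111; existence NOT certified by the union bound.


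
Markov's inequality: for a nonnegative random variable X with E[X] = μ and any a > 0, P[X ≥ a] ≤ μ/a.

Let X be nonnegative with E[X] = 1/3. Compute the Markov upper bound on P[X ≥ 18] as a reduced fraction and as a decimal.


μ = E[X] = 1/3, a = 18.
Markov: P[X ≥ 18] ≤ μ/a = (1/3)/18 = 1/54.
Numerically: ≈ 0.019.
(Since a = 18 > μ = 0.333, the bound 1/54 is < 1 and informative.)

P[X ≥ 18] ≤ 1/54 ≈ 0.019.


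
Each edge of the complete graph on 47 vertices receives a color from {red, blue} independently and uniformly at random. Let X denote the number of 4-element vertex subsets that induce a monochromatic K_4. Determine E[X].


Let X = Σ_S X_S over the C(47, 4) = 178365 subsets S of size 4, where X_S = 1 if the K_4 on S is monochromatic.
For a fixed S, the K_4 on S has C(4, 2) = 6 edges. P[all 6 edges red] = (1/2)^6, and likewise for blue, so P[monochromatic] = 2·(1/2)^6 = 2^{1 − 6} = 1/32.
Summing: E[X] = C(47, 4) · 2^{1 − 6} = 178365 · 1/32 = 178365/32.
Numerically: E[X] ≈ 5573.90625.

E[X] = C(47,4)·2^(1−C(4,2)) = 178365/32 ≈ 5573.90625.


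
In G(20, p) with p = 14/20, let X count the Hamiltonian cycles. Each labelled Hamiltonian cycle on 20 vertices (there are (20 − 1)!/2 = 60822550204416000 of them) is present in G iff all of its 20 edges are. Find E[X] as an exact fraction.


K_20 has (20 − 1)!/2 = 60822550204416000 labelled Hamiltonian cycles.
For each such Hamiltonian cycle H, let X_H = 1 if all 20 edges of H are present in G. Then P[X_H = 1] = p^{20} = (7/10)^{20} = 79792266297612001/100000000000000000000.
By linearity of expectation: E[X] = Σ_H E[X_H] = 60822550204416000 · p^{20} = 60822550204416000 · 79792266297612001/100000000000000000000 = 1184855742873690605203907421/24414062500000.
Numerically: E[X] ≈ 4.8532e+13.

E[X] = 60822550204416000 · (7/10)^{20} = 1184855742873690605203907421/24414062500000 ≈ 4.8532e+13.


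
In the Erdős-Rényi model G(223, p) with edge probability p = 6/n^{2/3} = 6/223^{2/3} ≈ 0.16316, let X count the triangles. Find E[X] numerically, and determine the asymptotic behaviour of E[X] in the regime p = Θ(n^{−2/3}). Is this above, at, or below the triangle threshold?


Number of potential triangles: C(223, 3) = 1823471.
Each occurs with probability p³ ≈ (0.16316)³ ≈ 4.3435420e-03.
By linearity: E[X] = C(223, 3)·p³ ≈ 1823471 · 4.3435420e-03 ≈ 7920.32287.
Since α = 2/3 < 1, p = c/n^{2/3} ≫ 1/n is above the triangle threshold p ~ 1/n. Asymptotically E[X] ~ (c³/6)·n^{3(1−α)} = (6³/6)·n^{1} → ∞; triangles are abundant w.h.p.

E[X] ≈ 7920.32287; in regime p = Θ(1/n^{2/3}) E[X] diverges (above the triangle threshold p ~ 1/n).


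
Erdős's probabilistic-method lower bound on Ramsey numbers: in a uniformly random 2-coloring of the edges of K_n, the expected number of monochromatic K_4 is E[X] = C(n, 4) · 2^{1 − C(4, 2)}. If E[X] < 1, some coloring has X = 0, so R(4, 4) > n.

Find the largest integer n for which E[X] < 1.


We need C(n, 4) · 2^{1 − 6} < 1, i.e. C(n, 4) < 2^{6 − 1} = 32.
Check values of n near the boundary:
  n = 4: C(4, 4) = 1; 1 < 32? YES
  n = 5: C(5, 4) = 5; 5 < 32? YES
  n = 6: C(6, 4) = 15; 15 < 32? YES
  n = 7: C(7, 4) = 35; 35 < 32? NO
  n = 8: C(8, 4) = 70; 70 < 32? NO
The largest n with C(n, 4) < 32 is n = 6 (where E[X] = 15/32 ≈ 0.4687500). Hence R(4, 4) > 6, i.e. R(4, 4) ≥ 7.

Largest n = 6; hence R(4, 4) > 6.
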